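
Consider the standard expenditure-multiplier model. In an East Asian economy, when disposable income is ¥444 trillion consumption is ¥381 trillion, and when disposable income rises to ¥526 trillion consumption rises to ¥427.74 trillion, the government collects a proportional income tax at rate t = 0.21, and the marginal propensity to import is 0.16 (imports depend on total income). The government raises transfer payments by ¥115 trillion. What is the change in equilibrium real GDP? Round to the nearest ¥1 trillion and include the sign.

+¥92 trillion

MPC = ΔC/ΔYd = (427.74 − 381)/(526 − 444) = 46.74/82 = 0.57.
The transfer change shifts disposable income by +¥115 trillion, so first-round consumption changes by c·ΔTR = 0.57 × (+¥115 trillion) = +¥65.55 trillion.
Expenditure multiplier = 1/(1 − c(1−t) + m) = 1/(1 − 0.57×0.79 + 0.16) = 1/0.7097 ≈ 1.409.
The transfer multiplier is c × k ≈ 0.803, so ΔY = k × (c·ΔTR) = (+¥65.55 trillion) / 0.7097 ≈ +¥92 trillion.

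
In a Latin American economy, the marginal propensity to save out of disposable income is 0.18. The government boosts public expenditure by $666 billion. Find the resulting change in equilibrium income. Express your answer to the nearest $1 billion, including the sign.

MPC = 1 − MPS = 1 − 0.18 = 0.82.
Spending multiplier = 1/(1 − MPC) = 1/(1 − 0.82) = 1/0.18 ≈ 5.556.
ΔY = k × ΔG = (+$666 billion) / 0.18 = +$3,700 billion.

+$3,700 billion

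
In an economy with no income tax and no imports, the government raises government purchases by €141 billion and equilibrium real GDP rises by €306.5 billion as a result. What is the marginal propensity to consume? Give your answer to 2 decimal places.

0.54

Implied spending multiplier k = ΔY/ΔG = 306.5/141 ≈ 2.1738.
Since k = 1/(1 − MPC), MPC = 1 − 1/k = 1 − ΔG/ΔY = 1 − 141/306.5 ≈ 0.54.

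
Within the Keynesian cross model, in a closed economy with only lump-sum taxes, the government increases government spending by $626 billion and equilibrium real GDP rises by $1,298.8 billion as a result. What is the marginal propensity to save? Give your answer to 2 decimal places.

Implied spending multiplier k = ΔY/ΔG = 1,298.8/626 ≈ 2.0748.
Since k = 1/(1 − MPC), MPC = 1 − 1/k = 1 − ΔG/ΔY = 1 − 626/1,298.8 ≈ 0.52.
MPS = 1 − MPC = 0.48.

0.48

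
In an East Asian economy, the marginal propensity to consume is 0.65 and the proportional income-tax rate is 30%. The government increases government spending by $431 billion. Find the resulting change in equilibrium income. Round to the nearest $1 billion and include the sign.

+$791 billion

Expenditure multiplier = 1/(1 − c(1−t)) = 1/(1 − 0.65×0.7) = 1/0.545 ≈ 1.835.
ΔY = k × ΔG = (+$431 billion) / 0.545 ≈ +$791 billion.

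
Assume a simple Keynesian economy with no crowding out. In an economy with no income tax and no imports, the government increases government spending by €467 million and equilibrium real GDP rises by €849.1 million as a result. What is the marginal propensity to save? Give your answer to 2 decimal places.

0.55

Implied spending multiplier k = ΔY/ΔG = 849.1/467 ≈ 1.8182.
Since k = 1/(1 − MPC), MPC = 1 − 1/k = 1 − ΔG/ΔY = 1 − 467/849.1 ≈ 0.45.
MPS = 1 − MPC = 0.55.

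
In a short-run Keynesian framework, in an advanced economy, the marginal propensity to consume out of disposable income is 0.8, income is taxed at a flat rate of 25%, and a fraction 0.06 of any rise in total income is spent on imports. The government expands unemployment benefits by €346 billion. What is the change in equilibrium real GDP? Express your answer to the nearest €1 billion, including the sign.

The transfer change shifts disposable income by +€346 billion, so first-round consumption changes by c·ΔTR = 0.8 × (+€346 billion) = +€276.8 billion.
Expenditure multiplier = 1/(1 − c(1−t) + m) = 1/(1 − 0.8×0.75 + 0.06) = 1/0.46 ≈ 2.174.
The transfer multiplier is c × k ≈ 1.739, so ΔY = k × (c·ΔTR) = (+€276.8 billion) / 0.46 ≈ +€602 billion.

+€602 billion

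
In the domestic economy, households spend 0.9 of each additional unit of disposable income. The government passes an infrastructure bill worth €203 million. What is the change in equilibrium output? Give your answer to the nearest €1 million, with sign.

+€2,030 million

Expenditure multiplier = 1/(1 − MPC) = 1/(1 − 0.9) = 1/0.1 = 10.
ΔY = k × ΔG = (+€203 million) / 0.1 = +€2,030 million.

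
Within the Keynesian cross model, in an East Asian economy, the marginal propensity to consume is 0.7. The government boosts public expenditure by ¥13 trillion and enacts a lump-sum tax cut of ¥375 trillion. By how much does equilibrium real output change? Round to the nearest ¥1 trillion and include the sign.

+¥918 trillion

Expenditure multiplier = 1/(1 − MPC) = 1/(1 − 0.7) = 1/0.3 ≈ 3.333.
ΔG contributes k·ΔG = (+¥13 trillion) / 0.3 ≈ +¥43.3 trillion.
ΔT of −¥375 trillion changes first-round spending by −c·ΔT = +¥262.5 trillion, contributing k·(−c·ΔT) = (+¥262.5 trillion) / 0.3 = +¥875 trillion.
Net ΔY = k(ΔG − c·ΔT) = (+¥275.5 trillion) / 0.3 ≈ +¥918 trillion.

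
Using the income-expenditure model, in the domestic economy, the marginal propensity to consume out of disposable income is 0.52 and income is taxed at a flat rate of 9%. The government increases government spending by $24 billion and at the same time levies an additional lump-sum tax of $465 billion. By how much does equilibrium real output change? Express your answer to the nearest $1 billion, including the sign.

−$413 billion

Expenditure multiplier = 1/(1 − c(1−t)) = 1/(1 − 0.52×0.91) = 1/0.5268 ≈ 1.898.
ΔG contributes k·ΔG = (+$24 billion) / 0.5268 ≈ +$45.6 billion.
ΔT of +$465 billion changes first-round spending by −c·ΔT = −$241.8 billion, contributing k·(−c·ΔT) = (−$241.8 billion) / 0.5268 ≈ −$459 billion.
Net ΔY = k(ΔG − c·ΔT) = (−$217.8 billion) / 0.5268 ≈ −$413 billion.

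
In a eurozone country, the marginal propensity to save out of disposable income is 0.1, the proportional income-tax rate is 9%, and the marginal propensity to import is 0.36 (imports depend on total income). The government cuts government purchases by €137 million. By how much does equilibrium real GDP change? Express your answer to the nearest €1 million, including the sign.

MPC = 1 − MPS = 1 − 0.1 = 0.9.
Government-spending multiplier = 1/(1 − c(1−t) + m) = 1/(1 − 0.9×0.91 + 0.36) = 1/0.541 ≈ 1.848.
ΔY = k × ΔG = (−€137 million) / 0.541 ≈ −€253 million.

−€253 million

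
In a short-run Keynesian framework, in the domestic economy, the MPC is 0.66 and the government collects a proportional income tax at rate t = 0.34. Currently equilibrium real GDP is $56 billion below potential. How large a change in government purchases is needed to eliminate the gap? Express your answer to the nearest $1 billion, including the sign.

Spending multiplier = 1/(1 − c(1−t)) = 1/(1 − 0.66×0.66) = 1/0.5644 ≈ 1.772.
Need ΔY = +$56 billion, so ΔG = ΔY/k = (+$56 billion) × 0.5644 ≈ +$32 billion.
The government should increase government purchases by $32 billion.

+$32 billion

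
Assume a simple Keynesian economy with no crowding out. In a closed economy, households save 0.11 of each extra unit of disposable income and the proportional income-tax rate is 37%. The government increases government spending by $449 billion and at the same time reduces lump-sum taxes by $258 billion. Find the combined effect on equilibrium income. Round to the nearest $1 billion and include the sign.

MPC = 1 − MPS = 1 − 0.11 = 0.89.
Expenditure multiplier = 1/(1 − c(1−t)) = 1/(1 − 0.89×0.63) = 1/0.4393 ≈ 2.276.
ΔG contributes k·ΔG = (+$449 billion) / 0.4393 ≈ +$1,022.1 billion.
ΔT of −$258 billion changes first-round spending by −c·ΔT = +$229.62 billion, contributing k·(−c·ΔT) = (+$229.62 billion) / 0.4393 ≈ +$522.7 billion.
Net ΔY = k(ΔG − c·ΔT) = (+$678.62 billion) / 0.4393 ≈ +$1,545 billion.

+$1,545 billion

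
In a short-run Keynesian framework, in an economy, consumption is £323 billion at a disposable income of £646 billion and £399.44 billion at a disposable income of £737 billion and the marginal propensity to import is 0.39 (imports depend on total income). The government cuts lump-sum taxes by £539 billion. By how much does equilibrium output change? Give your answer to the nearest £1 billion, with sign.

MPC = ΔC/ΔYd = (399.44 − 323)/(737 − 646) = 76.44/91 = 0.84.
A lump-sum tax change of −£539 billion shifts disposable income by +£539 billion; first-round consumption changes by −c × ΔT = −0.84 × (−£539 billion) = +£452.76 billion.
Expenditure multiplier = 1/(1 − c + m) = 1/(1 − 0.84 + 0.39) = 1/0.55 ≈ 1.818.
The tax multiplier is −c × k ≈ −1.527, so ΔY = k × (−c·ΔT) = (+£452.76 billion) / 0.55 ≈ +£823 billion.

+£823 billion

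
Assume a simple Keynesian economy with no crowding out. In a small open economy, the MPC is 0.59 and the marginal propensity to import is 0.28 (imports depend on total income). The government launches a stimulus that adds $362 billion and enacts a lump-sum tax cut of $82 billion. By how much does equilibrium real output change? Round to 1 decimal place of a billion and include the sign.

Expenditure multiplier = 1/(1 − c + m) = 1/(1 − 0.59 + 0.28) = 1/0.69 ≈ 1.449.
ΔG contributes k·ΔG = (+$362 billion) / 0.69 ≈ +$524.6 billion.
ΔT of −$82 billion changes first-round spending by −c·ΔT = +$48.38 billion, contributing k·(−c·ΔT) = (+$48.38 billion) / 0.69 ≈ +$70.1 billion.
Net ΔY = k(ΔG − c·ΔT) = (+$410.38 billion) / 0.69 ≈ +$594.8 billion.

+$594.8 billion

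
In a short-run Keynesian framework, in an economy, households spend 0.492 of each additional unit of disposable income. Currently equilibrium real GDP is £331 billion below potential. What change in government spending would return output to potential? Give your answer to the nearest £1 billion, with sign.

Spending multiplier = 1/(1 − MPC) = 1/(1 − 0.492) = 1/0.508 ≈ 1.969.
Need ΔY = +£331 billion, so ΔG = ΔY/k = (+£331 billion) × 0.508 ≈ +£168 billion.
The government should increase government spending by £168 billion.

+£168 billion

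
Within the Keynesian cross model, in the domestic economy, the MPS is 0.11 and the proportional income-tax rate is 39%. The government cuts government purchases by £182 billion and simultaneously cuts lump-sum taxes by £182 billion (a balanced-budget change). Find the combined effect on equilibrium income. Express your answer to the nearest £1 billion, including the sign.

−£44 billion

MPC = 1 − MPS = 1 − 0.11 = 0.89.
Expenditure multiplier = 1/(1 − c(1−t)) = 1/(1 − 0.89×0.61) = 1/0.4571 ≈ 2.188.
ΔG contributes k·ΔG = (−£182 billion) / 0.4571 ≈ −£398.2 billion.
ΔT of −£182 billion changes first-round spending by −c·ΔT = +£161.98 billion, contributing k·(−c·ΔT) = (+£161.98 billion) / 0.4571 ≈ +£354.4 billion.
Net ΔY = k(ΔG − c·ΔT) = (−£20.02 billion) / 0.4571 ≈ −£44 billion.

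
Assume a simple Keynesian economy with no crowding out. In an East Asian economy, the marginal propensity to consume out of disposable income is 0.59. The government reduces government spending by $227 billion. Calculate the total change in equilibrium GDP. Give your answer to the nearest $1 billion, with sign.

Government-spending multiplier = 1/(1 − MPC) = 1/(1 − 0.59) = 1/0.41 ≈ 2.439.
ΔY = k × ΔG = (−$227 billion) / 0.41 ≈ −$554 billion.

−$554 billion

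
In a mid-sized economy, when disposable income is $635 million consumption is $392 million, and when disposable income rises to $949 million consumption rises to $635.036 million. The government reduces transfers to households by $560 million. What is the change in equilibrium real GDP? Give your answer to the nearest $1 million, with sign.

MPC = ΔC/ΔYd = (635.036 − 392)/(949 − 635) = 243.036/314 = 0.774.
The transfer change shifts disposable income by −$560 million, so first-round consumption changes by c·ΔTR = 0.774 × (−$560 million) = −$433.44 million.
Expenditure multiplier = 1/(1 − MPC) = 1/(1 − 0.774) = 1/0.226 ≈ 4.425.
The transfer multiplier is c × k ≈ 3.425, so ΔY = k × (c·ΔTR) = (−$433.44 million) / 0.226 ≈ −$1,918 million.

−$1,918 million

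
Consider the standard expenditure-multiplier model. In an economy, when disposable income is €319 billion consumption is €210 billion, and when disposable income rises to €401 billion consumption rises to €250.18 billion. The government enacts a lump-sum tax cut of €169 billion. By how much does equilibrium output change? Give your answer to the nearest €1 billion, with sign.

MPC = ΔC/ΔYd = (250.18 − 210)/(401 − 319) = 40.18/82 = 0.49.
A lump-sum tax change of −€169 billion shifts disposable income by +€169 billion; first-round consumption changes by −c × ΔT = −0.49 × (−€169 billion) = +€82.81 billion.
Expenditure multiplier = 1/(1 − MPC) = 1/(1 − 0.49) = 1/0.51 ≈ 1.961.
The tax multiplier is −c × k ≈ −0.961, so ΔY = k × (−c·ΔT) = (+€82.81 billion) / 0.51 ≈ +€162 billion.

+€162 billion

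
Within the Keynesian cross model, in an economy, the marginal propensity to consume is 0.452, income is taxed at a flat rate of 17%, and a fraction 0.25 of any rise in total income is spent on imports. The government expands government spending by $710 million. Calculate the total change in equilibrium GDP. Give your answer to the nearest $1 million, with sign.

Expenditure multiplier = 1/(1 − c(1−t) + m) = 1/(1 − 0.452×0.83 + 0.25) = 1/0.87484 ≈ 1.143.
ΔY = k × ΔG = (+$710 million) / 0.87484 ≈ +$812 million.

+$812 million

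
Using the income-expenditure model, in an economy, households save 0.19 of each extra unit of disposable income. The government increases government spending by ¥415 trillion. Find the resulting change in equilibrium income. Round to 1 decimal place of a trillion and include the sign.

+¥2,184.2 trillion

MPC = 1 − MPS = 1 − 0.19 = 0.81.
Government-spending multiplier = 1/(1 − MPC) = 1/(1 − 0.81) = 1/0.19 ≈ 5.263.
ΔY = k × ΔG = (+¥415 trillion) / 0.19 ≈ +¥2,184.2 trillion.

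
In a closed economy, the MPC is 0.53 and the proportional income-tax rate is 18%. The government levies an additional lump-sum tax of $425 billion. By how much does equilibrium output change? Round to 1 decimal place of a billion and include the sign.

A lump-sum tax change of +$425 billion shifts disposable income by −$425 billion; first-round consumption changes by −c × ΔT = −0.53 × (+$425 billion) = −$225.25 billion.
Expenditure multiplier = 1/(1 − c(1−t)) = 1/(1 − 0.53×0.82) = 1/0.5654 ≈ 1.769.
The tax multiplier is −c × k ≈ −0.937, so ΔY = k × (−c·ΔT) = (−$225.25 billion) / 0.5654 ≈ −$398.4 billion.

−$398.4 billion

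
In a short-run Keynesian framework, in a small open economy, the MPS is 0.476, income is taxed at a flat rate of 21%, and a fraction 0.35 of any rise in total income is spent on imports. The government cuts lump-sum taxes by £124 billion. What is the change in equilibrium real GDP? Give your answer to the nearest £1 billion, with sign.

MPC = 1 − MPS = 1 − 0.476 = 0.524.
A lump-sum tax change of −£124 billion shifts disposable income by +£124 billion; first-round consumption changes by −c × ΔT = −0.524 × (−£124 billion) = +£64.976 billion.
Expenditure multiplier = 1/(1 − c(1−t) + m) = 1/(1 − 0.524×0.79 + 0.35) = 1/0.93604 ≈ 1.068.
The tax multiplier is −c × k ≈ −0.56, so ΔY = k × (−c·ΔT) = (+£64.976 billion) / 0.93604 ≈ +£69 billion.

+£69 billion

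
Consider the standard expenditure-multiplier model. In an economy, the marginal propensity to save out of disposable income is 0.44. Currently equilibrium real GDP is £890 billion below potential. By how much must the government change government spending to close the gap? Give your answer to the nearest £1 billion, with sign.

MPC = 1 − MPS = 1 − 0.44 = 0.56.
Spending multiplier = 1/(1 − MPC) = 1/(1 − 0.56) = 1/0.44 ≈ 2.273.
Need ΔY = +£890 billion, so ΔG = ΔY/k = (+£890 billion) × 0.44 ≈ +£392 billion.
The government should increase government spending by £392 billion.

+£392 billion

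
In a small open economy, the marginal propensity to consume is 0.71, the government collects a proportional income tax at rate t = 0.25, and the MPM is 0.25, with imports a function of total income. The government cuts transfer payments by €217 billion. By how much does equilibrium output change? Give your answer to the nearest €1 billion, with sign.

The transfer change shifts disposable income by −€217 billion, so first-round consumption changes by c·ΔTR = 0.71 × (−€217 billion) = −€154.07 billion.
Expenditure multiplier = 1/(1 − c(1−t) + m) = 1/(1 − 0.71×0.75 + 0.25) = 1/0.7175 ≈ 1.394.
The transfer multiplier is c × k ≈ 0.99, so ΔY = k × (c·ΔTR) = (−€154.07 billion) / 0.7175 ≈ −€215 billion.

−€215 billion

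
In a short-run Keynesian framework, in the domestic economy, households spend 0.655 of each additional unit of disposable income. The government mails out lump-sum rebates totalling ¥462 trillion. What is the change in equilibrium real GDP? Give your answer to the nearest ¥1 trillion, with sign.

+¥877 trillion

A lump-sum tax change of −¥462 trillion shifts disposable income by +¥462 trillion; first-round consumption changes by −c × ΔT = −0.655 × (−¥462 trillion) = +¥302.61 trillion.
Expenditure multiplier = 1/(1 − MPC) = 1/(1 − 0.655) = 1/0.345 ≈ 2.899.
The tax multiplier is −c × k ≈ −1.899, so ΔY = k × (−c·ΔT) = (+¥302.61 trillion) / 0.345 ≈ +¥877 trillion.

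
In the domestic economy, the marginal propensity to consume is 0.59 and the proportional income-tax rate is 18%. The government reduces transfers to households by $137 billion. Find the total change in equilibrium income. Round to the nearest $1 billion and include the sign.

The transfer change shifts disposable income by −$137 billion, so first-round consumption changes by c·ΔTR = 0.59 × (−$137 billion) = −$80.83 billion.
Expenditure multiplier = 1/(1 − c(1−t)) = 1/(1 − 0.59×0.82) = 1/0.5162 ≈ 1.937.
The transfer multiplier is c × k ≈ 1.143, so ΔY = k × (c·ΔTR) = (−$80.83 billion) / 0.5162 ≈ −$157 billion.

−$157 billion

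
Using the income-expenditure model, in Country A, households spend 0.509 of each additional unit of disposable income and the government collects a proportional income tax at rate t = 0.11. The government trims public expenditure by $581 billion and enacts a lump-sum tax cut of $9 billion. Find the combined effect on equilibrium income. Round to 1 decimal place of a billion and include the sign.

−$1,053.8 billion

Expenditure multiplier = 1/(1 − c(1−t)) = 1/(1 − 0.509×0.89) = 1/0.54699 ≈ 1.828.
ΔG contributes k·ΔG = (−$581 billion) / 0.54699 ≈ −$1,062.2 billion.
ΔT of −$9 billion changes first-round spending by −c·ΔT = +$4.581 billion, contributing k·(−c·ΔT) = (+$4.581 billion) / 0.54699 ≈ +$8.4 billion.
Net ΔY = k(ΔG − c·ΔT) = (−$576.419 billion) / 0.54699 ≈ −$1,053.8 billion.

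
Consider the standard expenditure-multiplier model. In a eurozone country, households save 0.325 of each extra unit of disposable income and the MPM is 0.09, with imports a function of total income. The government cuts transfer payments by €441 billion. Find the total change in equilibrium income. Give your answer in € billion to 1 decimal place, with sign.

MPC = 1 − MPS = 1 − 0.325 = 0.675.
The transfer change shifts disposable income by −€441 billion, so first-round consumption changes by c·ΔTR = 0.675 × (−€441 billion) = −€297.675 billion.
Expenditure multiplier = 1/(1 − c + m) = 1/(1 − 0.675 + 0.09) = 1/0.415 ≈ 2.41.
The transfer multiplier is c × k ≈ 1.627, so ΔY = k × (c·ΔTR) = (−€297.675 billion) / 0.415 ≈ −€717.3 billion.

−€717.3 billion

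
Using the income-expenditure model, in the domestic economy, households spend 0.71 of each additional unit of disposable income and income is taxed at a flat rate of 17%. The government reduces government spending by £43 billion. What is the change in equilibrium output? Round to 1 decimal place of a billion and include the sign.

−£104.7 billion

Government-spending multiplier = 1/(1 − c(1−t)) = 1/(1 − 0.71×0.83) = 1/0.4107 ≈ 2.435.
ΔY = k × ΔG = (−£43 billion) / 0.4107 ≈ −£104.7 billion.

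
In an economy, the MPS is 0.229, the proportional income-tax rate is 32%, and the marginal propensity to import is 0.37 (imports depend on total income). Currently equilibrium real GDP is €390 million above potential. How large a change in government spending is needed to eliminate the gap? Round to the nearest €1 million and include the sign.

MPC = 1 − MPS = 1 − 0.229 = 0.771.
Spending multiplier = 1/(1 − c(1−t) + m) = 1/(1 − 0.771×0.68 + 0.37) = 1/0.84572 ≈ 1.182.
Need ΔY = −€390 million, so ΔG = ΔY/k = (−€390 million) × 0.84572 ≈ −€330 million.
The government should cut government spending by €330 million.

−€330 million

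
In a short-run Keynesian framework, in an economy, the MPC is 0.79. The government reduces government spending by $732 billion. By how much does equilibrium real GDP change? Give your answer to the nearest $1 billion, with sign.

Government-spending multiplier = 1/(1 − MPC) = 1/(1 − 0.79) = 1/0.21 ≈ 4.762.
ΔY = k × ΔG = (−$732 billion) / 0.21 ≈ −$3,486 billion.

−$3,486 billion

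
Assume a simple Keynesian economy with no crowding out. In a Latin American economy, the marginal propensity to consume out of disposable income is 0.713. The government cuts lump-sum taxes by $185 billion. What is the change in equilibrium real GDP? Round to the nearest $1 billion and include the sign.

+$460 billion

A lump-sum tax change of −$185 billion shifts disposable income by +$185 billion; first-round consumption changes by −c × ΔT = −0.713 × (−$185 billion) = +$131.905 billion.
Expenditure multiplier = 1/(1 − MPC) = 1/(1 − 0.713) = 1/0.287 ≈ 3.484.
The tax multiplier is −c × k ≈ −2.484, so ΔY = k × (−c·ΔT) = (+$131.905 billion) / 0.287 ≈ +$460 billion.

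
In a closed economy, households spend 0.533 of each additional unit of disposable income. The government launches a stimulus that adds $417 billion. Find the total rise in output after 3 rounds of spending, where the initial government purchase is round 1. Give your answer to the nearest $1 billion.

$758 billion

Round 1 adds ΔG = $417 billion; each later round is MPC = 0.533 times the previous.
After 3 rounds: 417 + 222.261 + 118.465113 = ΔG·(1 − c^3)/(1 − c) = 417 × (1 − 0.151419437)/0.467 ≈ $758 billion.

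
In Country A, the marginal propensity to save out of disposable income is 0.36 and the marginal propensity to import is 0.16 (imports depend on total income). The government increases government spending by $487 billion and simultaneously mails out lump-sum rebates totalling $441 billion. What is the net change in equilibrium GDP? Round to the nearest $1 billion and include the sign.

+$1,479 billion

MPC = 1 − MPS = 1 − 0.36 = 0.64.
Expenditure multiplier = 1/(1 − c + m) = 1/(1 − 0.64 + 0.16) = 1/0.52 ≈ 1.923.
ΔG contributes k·ΔG = (+$487 billion) / 0.52 ≈ +$936.5 billion.
ΔT of −$441 billion changes first-round spending by −c·ΔT = +$282.24 billion, contributing k·(−c·ΔT) = (+$282.24 billion) / 0.52 ≈ +$542.8 billion.
Net ΔY = k(ΔG − c·ΔT) = (+$769.24 billion) / 0.52 ≈ +$1,479 billion.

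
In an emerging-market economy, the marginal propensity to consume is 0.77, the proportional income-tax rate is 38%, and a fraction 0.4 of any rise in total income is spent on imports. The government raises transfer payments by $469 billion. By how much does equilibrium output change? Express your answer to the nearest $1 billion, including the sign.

The transfer change shifts disposable income by +$469 billion, so first-round consumption changes by c·ΔTR = 0.77 × (+$469 billion) = +$361.13 billion.
Expenditure multiplier = 1/(1 − c(1−t) + m) = 1/(1 − 0.77×0.62 + 0.4) = 1/0.9226 ≈ 1.084.
The transfer multiplier is c × k ≈ 0.835, so ΔY = k × (c·ΔTR) = (+$361.13 billion) / 0.9226 ≈ +$391 billion.

+$391 billion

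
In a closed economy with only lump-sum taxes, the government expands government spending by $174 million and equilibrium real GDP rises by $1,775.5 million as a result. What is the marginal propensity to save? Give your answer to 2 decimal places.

0.10

Implied spending multiplier k = ΔY/ΔG = 1,775.5/174 ≈ 10.204.
Since k = 1/(1 − MPC), MPC = 1 − 1/k = 1 − ΔG/ΔY = 1 − 174/1,775.5 ≈ 0.90.
MPS = 1 − MPC = 0.10.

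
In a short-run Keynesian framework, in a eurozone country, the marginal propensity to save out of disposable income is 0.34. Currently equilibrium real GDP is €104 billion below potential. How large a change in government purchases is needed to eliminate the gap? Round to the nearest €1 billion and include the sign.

MPC = 1 − MPS = 1 − 0.34 = 0.66.
Spending multiplier = 1/(1 − MPC) = 1/(1 − 0.66) = 1/0.34 ≈ 2.941.
Need ΔY = +€104 billion, so ΔG = ΔY/k = (+€104 billion) × 0.34 ≈ +€35 billion.
The government should increase government purchases by €35 billion.

+€35 billion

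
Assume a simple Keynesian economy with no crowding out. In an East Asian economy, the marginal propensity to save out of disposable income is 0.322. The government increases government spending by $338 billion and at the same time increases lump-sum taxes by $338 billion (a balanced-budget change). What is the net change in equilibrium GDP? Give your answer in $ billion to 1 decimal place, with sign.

+$338.0 billion

MPC = 1 − MPS = 1 − 0.322 = 0.678.
Expenditure multiplier = 1/(1 − MPC) = 1/(1 − 0.678) = 1/0.322 ≈ 3.106.
ΔG contributes k·ΔG = (+$338 billion) / 0.322 ≈ +$1,049.7 billion.
ΔT of +$338 billion changes first-round spending by −c·ΔT = −$229.164 billion, contributing k·(−c·ΔT) = (−$229.164 billion) / 0.322 ≈ −$711.7 billion.
With ΔG = ΔT and no other leakages, the balanced-budget multiplier is 1, so ΔY = ΔG = +$338 billion.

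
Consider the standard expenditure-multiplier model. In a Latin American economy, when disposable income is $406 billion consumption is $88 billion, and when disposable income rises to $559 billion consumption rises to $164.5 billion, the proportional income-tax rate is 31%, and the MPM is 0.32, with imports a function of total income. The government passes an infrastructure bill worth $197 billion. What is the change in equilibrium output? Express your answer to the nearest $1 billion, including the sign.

+$202 billion

MPC = ΔC/ΔYd = (164.5 − 88)/(559 − 406) = 76.5/153 = 0.5.
Government-spending multiplier = 1/(1 − c(1−t) + m) = 1/(1 − 0.5×0.69 + 0.32) = 1/0.975 ≈ 1.026.
ΔY = k × ΔG = (+$197 billion) / 0.975 ≈ +$202 billion.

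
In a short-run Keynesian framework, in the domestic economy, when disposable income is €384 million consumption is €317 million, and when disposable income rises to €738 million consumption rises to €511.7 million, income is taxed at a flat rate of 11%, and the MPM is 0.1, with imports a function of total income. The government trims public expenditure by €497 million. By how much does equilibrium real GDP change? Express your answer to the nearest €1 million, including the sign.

MPC = ΔC/ΔYd = (511.7 − 317)/(738 − 384) = 194.7/354 = 0.55.
Government-spending multiplier = 1/(1 − c(1−t) + m) = 1/(1 − 0.55×0.89 + 0.1) = 1/0.6105 ≈ 1.638.
ΔY = k × ΔG = (−€497 million) / 0.6105 ≈ −€814 million.

−€814 million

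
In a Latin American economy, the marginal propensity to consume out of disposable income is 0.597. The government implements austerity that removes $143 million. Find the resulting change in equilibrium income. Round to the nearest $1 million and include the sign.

Expenditure multiplier = 1/(1 − MPC) = 1/(1 − 0.597) = 1/0.403 ≈ 2.481.
ΔY = k × ΔG = (−$143 million) / 0.403 ≈ −$355 million.

−$355 million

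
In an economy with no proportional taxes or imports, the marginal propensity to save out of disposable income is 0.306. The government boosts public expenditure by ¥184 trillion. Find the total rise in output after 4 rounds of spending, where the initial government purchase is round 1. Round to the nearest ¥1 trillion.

¥462 trillion

MPC = 1 − MPS = 1 − 0.306 = 0.694.
Round 1 adds ΔG = ¥184 trillion; each later round is MPC = 0.694 times the previous.
After 4 rounds: 184 + 127.696 + 88.621024 + 61.502990656 = ΔG·(1 − c^4)/(1 − c) = 184 × (1 − 0.231973236496)/0.306 ≈ ¥462 trillion.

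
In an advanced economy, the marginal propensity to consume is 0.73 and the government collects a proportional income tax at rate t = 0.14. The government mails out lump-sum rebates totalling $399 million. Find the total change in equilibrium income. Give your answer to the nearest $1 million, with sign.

+$783 million

A lump-sum tax change of −$399 million shifts disposable income by +$399 million; first-round consumption changes by −c × ΔT = −0.73 × (−$399 million) = +$291.27 million.
Expenditure multiplier = 1/(1 − c(1−t)) = 1/(1 − 0.73×0.86) = 1/0.3722 ≈ 2.687.
The tax multiplier is −c × k ≈ −1.961, so ΔY = k × (−c·ΔT) = (+$291.27 million) / 0.3722 ≈ +$783 million.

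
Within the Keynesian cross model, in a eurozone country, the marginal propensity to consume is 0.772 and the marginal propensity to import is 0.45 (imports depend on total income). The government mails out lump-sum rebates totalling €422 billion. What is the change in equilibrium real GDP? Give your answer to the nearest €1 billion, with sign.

+€481 billion

A lump-sum tax change of −€422 billion shifts disposable income by +€422 billion; first-round consumption changes by −c × ΔT = −0.772 × (−€422 billion) = +€325.784 billion.
Expenditure multiplier = 1/(1 − c + m) = 1/(1 − 0.772 + 0.45) = 1/0.678 ≈ 1.475.
The tax multiplier is −c × k ≈ −1.139, so ΔY = k × (−c·ΔT) = (+€325.784 billion) / 0.678 ≈ +€481 billion.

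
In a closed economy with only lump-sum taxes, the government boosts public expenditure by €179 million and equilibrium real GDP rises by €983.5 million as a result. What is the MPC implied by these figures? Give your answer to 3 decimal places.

Implied spending multiplier k = ΔY/ΔG = 983.5/179 ≈ 5.4944.
Since k = 1/(1 − MPC), MPC = 1 − 1/k = 1 − ΔG/ΔY = 1 − 179/983.5 ≈ 0.818.

0.818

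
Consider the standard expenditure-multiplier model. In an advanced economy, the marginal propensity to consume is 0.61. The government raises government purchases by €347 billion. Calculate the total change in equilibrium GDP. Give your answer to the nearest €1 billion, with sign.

+€890 billion

Spending multiplier = 1/(1 − MPC) = 1/(1 − 0.61) = 1/0.39 ≈ 2.564.
ΔY = k × ΔG = (+€347 billion) / 0.39 ≈ +€890 billion.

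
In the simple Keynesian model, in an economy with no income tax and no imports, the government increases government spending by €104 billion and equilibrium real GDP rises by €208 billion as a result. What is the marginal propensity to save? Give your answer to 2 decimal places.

0.50

Implied spending multiplier k = ΔY/ΔG = 208/104 = 2.
Since k = 1/(1 − MPC), MPC = 1 − 1/k = 1 − ΔG/ΔY = 1 − 104/208 = 0.50.
MPS = 1 − MPC = 0.50.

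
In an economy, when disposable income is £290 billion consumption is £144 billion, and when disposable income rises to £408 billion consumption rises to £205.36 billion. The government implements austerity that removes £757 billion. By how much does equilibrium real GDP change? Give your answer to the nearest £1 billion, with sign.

−£1,577 billion

MPC = ΔC/ΔYd = (205.36 − 144)/(408 − 290) = 61.36/118 = 0.52.
Spending multiplier = 1/(1 − MPC) = 1/(1 − 0.52) = 1/0.48 ≈ 2.083.
ΔY = k × ΔG = (−£757 billion) / 0.48 ≈ −£1,577 billion.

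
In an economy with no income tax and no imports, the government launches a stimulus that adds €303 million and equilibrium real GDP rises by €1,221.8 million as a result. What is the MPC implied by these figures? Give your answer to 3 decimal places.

Implied spending multiplier k = ΔY/ΔG = 1,221.8/303 ≈ 4.0323.
Since k = 1/(1 − MPC), MPC = 1 − 1/k = 1 − ΔG/ΔY = 1 − 303/1,221.8 ≈ 0.752.

0.752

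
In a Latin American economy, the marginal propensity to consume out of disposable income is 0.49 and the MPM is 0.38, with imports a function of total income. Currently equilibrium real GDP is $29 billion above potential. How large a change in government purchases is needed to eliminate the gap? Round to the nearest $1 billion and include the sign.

−$26 billion

Spending multiplier = 1/(1 − c + m) = 1/(1 − 0.49 + 0.38) = 1/0.89 ≈ 1.124.
Need ΔY = −$29 billion, so ΔG = ΔY/k = (−$29 billion) × 0.89 ≈ −$26 billion.
The government should cut government purchases by $26 billion.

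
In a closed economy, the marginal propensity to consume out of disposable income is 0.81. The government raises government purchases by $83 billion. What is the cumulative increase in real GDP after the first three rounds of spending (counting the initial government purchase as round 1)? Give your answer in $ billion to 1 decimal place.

Round 1 adds ΔG = $83 billion; each later round is MPC = 0.81 times the previous.
After 3 rounds: 83 + 67.23 + 54.4563 = ΔG·(1 − c^3)/(1 − c) = 83 × (1 − 0.531441)/0.19 ≈ $204.7 billion.

$204.7 billion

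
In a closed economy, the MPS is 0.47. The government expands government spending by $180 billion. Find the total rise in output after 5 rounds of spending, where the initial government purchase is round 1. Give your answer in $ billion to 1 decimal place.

MPC = 1 − MPS = 1 − 0.47 = 0.53.
Round 1 adds ΔG = $180 billion; each later round is MPC = 0.53 times the previous.
After 5 rounds: 180 + 95.4 + 50.562 + 26.79786 + 14.2028658 = ΔG·(1 − c^5)/(1 − c) = 180 × (1 − 0.0418195493)/0.47 ≈ $367 billion.

$367.0 billion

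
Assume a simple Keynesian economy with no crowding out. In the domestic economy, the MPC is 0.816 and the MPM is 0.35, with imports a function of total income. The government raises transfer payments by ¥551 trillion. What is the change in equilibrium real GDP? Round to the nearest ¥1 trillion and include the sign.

The transfer change shifts disposable income by +¥551 trillion, so first-round consumption changes by c·ΔTR = 0.816 × (+¥551 trillion) = +¥449.616 trillion.
Expenditure multiplier = 1/(1 − c + m) = 1/(1 − 0.816 + 0.35) = 1/0.534 ≈ 1.873.
The transfer multiplier is c × k ≈ 1.528, so ΔY = k × (c·ΔTR) = (+¥449.616 trillion) / 0.534 ≈ +¥842 trillion.

+¥842 trillion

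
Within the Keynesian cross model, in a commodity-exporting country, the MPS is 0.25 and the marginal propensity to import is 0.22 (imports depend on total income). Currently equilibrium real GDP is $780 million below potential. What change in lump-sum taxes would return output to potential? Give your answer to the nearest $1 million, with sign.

−$489 million

MPC = 1 − MPS = 1 − 0.25 = 0.75.
Spending multiplier = 1/(1 − c + m) = 1/(1 − 0.75 + 0.22) = 1/0.47 ≈ 2.128.
Tax multiplier = −c·k = −0.75/0.47 ≈ −1.596. Need ΔY = +$780 million, so ΔT = ΔY/(−c·k) = −(+$780 million) × 0.47 / 0.75 ≈ −$489 million.
The government should cut lump-sum taxes by $489 million.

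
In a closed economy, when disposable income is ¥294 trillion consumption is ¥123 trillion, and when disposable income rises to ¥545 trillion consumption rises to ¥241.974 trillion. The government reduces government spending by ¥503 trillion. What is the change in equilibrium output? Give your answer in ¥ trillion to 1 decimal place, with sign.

MPC = ΔC/ΔYd = (241.974 − 123)/(545 − 294) = 118.974/251 = 0.474.
Expenditure multiplier = 1/(1 − MPC) = 1/(1 − 0.474) = 1/0.526 ≈ 1.901.
ΔY = k × ΔG = (−¥503 trillion) / 0.526 ≈ −¥956.3 trillion.

−¥956.3 trillion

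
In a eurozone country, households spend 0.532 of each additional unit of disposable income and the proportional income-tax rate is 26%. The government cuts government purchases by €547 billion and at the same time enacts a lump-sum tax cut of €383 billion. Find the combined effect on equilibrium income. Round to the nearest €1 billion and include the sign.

−€566 billion

Expenditure multiplier = 1/(1 − c(1−t)) = 1/(1 − 0.532×0.74) = 1/0.60632 ≈ 1.649.
ΔG contributes k·ΔG = (−€547 billion) / 0.60632 ≈ −€902.2 billion.
ΔT of −€383 billion changes first-round spending by −c·ΔT = +€203.756 billion, contributing k·(−c·ΔT) = (+€203.756 billion) / 0.60632 ≈ +€336.1 billion.
Net ΔY = k(ΔG − c·ΔT) = (−€343.244 billion) / 0.60632 ≈ −€566 billion.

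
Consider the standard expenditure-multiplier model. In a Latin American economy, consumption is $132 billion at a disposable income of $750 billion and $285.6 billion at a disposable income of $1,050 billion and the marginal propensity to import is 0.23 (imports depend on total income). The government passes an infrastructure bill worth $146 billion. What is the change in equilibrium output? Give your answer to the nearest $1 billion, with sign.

+$203 billion

MPC = ΔC/ΔYd = (285.6 − 132)/(1,050 − 750) = 153.6/300 = 0.512.
Spending multiplier = 1/(1 − c + m) = 1/(1 − 0.512 + 0.23) = 1/0.718 ≈ 1.393.
ΔY = k × ΔG = (+$146 billion) / 0.718 ≈ +$203 billion.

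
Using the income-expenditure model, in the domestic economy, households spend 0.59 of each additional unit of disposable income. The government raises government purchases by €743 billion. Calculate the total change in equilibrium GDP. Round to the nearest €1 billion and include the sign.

+€1,812 billion

Government-spending multiplier = 1/(1 − MPC) = 1/(1 − 0.59) = 1/0.41 ≈ 2.439.
ΔY = k × ΔG = (+€743 billion) / 0.41 ≈ +€1,812 billion.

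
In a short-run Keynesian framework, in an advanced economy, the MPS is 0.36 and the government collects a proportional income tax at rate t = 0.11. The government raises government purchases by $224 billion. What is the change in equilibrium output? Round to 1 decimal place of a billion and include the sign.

+$520.4 billion

MPC = 1 − MPS = 1 − 0.36 = 0.64.
Spending multiplier = 1/(1 − c(1−t)) = 1/(1 − 0.64×0.89) = 1/0.4304 ≈ 2.323.
ΔY = k × ΔG = (+$224 billion) / 0.4304 ≈ +$520.4 billion.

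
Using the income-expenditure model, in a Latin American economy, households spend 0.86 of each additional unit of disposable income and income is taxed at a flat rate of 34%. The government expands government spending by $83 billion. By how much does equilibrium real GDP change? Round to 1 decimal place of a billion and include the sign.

Spending multiplier = 1/(1 − c(1−t)) = 1/(1 − 0.86×0.66) = 1/0.4324 ≈ 2.313.
ΔY = k × ΔG = (+$83 billion) / 0.4324 ≈ +$192 billion.

+$192.0 billion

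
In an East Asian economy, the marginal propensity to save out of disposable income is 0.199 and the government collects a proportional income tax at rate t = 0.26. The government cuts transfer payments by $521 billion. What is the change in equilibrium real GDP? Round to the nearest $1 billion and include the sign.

−$1,025 billion

MPC = 1 − MPS = 1 − 0.199 = 0.801.
The transfer change shifts disposable income by −$521 billion, so first-round consumption changes by c·ΔTR = 0.801 × (−$521 billion) = −$417.321 billion.
Expenditure multiplier = 1/(1 − c(1−t)) = 1/(1 − 0.801×0.74) = 1/0.40726 ≈ 2.455.
The transfer multiplier is c × k ≈ 1.967, so ΔY = k × (c·ΔTR) = (−$417.321 billion) / 0.40726 ≈ −$1,025 billion.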